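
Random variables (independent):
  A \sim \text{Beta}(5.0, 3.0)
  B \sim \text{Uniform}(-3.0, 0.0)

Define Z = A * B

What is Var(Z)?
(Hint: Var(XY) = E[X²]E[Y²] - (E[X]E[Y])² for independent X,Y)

Var(XY) = E[X²]E[Y²] - (E[X]E[Y])²
E[A] = 0.625, Var(A) = 0.026041667
E[B] = -1.5, Var(B) = 0.75
E[A²] = 0.026041667 + 0.625² = 0.41666667
E[B²] = 0.75 + (-1.5)² = 3
Var(Z) = 0.41666667*3 - (0.625*(-1.5))²
= 1.25 - 0.87890625 = 0.37109375

0.37109375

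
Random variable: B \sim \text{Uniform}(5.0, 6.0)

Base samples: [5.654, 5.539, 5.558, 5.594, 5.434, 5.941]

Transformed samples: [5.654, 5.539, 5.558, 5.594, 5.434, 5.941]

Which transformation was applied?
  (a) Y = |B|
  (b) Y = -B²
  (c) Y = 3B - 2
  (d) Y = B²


Checking option (a) Y = |B|:
  B = 5.654 -> Y = 5.654 ✓
  B = 5.539 -> Y = 5.539 ✓
  B = 5.558 -> Y = 5.558 ✓
All samples match this transformation.

(a) |B|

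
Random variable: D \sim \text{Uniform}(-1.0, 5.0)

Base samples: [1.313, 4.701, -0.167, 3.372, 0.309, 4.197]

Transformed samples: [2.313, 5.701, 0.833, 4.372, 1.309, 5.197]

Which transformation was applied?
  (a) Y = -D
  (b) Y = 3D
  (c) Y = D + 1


Checking option (c) Y = D + 1:
  D = 1.313 -> Y = 2.313 ✓
  D = 4.701 -> Y = 5.701 ✓
  D = -0.167 -> Y = 0.833 ✓
All samples match this transformation.

(c) D + 1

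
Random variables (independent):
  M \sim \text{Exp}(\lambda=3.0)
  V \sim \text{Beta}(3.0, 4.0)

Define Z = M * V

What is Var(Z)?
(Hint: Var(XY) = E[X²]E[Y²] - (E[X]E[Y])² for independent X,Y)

Var(XY) = E[X²]E[Y²] - (E[X]E[Y])²
E[M] = 0.33333333, Var(M) = 0.11111111
E[V] = 0.42857143, Var(V) = 0.030612245
E[M²] = 0.11111111 + 0.33333333² = 0.22222222
E[V²] = 0.030612245 + 0.42857143² = 0.21428571
Var(Z) = 0.22222222*0.21428571 - (0.33333333*0.42857143)²
= 0.047619048 - 0.020408163 = 0.027210884

0.027210884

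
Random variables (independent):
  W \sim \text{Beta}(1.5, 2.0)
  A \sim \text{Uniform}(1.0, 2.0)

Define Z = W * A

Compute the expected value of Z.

For independent RVs: E[XY] = E[X]*E[Y]
E[W] = 0.42857143
E[A] = 1.5
E[Z] = 0.42857143 * 1.5 = 0.64285714

0.64285714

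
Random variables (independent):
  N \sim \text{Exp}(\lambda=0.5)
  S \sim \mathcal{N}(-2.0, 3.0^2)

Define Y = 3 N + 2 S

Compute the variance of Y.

For independent RVs: Var(aX + bY) = a²Var(X) + b²Var(Y)
Var(N) = 4
Var(S) = 9
Var(Y) = 3²*4 + 2²*9
= 9*4 + 4*9 = 72

72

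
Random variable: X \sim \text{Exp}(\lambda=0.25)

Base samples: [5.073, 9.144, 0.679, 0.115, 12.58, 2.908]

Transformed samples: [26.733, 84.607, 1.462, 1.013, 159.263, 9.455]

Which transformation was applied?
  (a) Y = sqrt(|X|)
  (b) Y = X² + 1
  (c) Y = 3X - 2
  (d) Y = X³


Checking option (b) Y = X² + 1:
  X = 5.073 -> Y = 26.733 ✓
  X = 9.144 -> Y = 84.607 ✓
  X = 0.679 -> Y = 1.462 ✓
All samples match this transformation.

(b) X² + 1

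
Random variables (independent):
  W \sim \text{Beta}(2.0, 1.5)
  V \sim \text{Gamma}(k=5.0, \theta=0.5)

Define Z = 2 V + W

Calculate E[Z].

E[Z] = 1*E[W] + 2*E[V]
E[W] = 0.57142857
E[V] = 2.5
E[Z] = 1*0.57142857 + 2*2.5 = 5.5714286

5.5714286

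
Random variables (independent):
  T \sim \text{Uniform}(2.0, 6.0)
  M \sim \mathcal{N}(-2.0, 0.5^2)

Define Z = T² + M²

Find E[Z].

E[Z] = E[T²] + E[M²]
E[T²] = Var(T) + E[T]² = 1.3333333 + 16 = 17.333333
E[M²] = Var(M) + E[M]² = 0.25 + 4 = 4.25
E[Z] = 17.333333 + 4.25 = 21.583333

21.583333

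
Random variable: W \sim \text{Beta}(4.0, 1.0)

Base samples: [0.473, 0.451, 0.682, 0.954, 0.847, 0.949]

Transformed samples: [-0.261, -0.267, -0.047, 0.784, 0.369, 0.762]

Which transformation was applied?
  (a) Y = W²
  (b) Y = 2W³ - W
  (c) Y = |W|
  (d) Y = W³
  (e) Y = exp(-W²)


Checking option (b) Y = 2W³ - W:
  W = 0.473 -> Y = -0.261 ✓
  W = 0.451 -> Y = -0.267 ✓
  W = 0.682 -> Y = -0.047 ✓
All samples match this transformation.

(b) 2W³ - W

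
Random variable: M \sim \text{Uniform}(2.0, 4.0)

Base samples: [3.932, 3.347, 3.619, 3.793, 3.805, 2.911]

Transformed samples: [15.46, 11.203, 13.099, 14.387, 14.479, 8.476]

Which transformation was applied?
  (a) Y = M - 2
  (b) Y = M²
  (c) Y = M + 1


Checking option (b) Y = M²:
  M = 3.932 -> Y = 15.46 ✓
  M = 3.347 -> Y = 11.203 ✓
  M = 3.619 -> Y = 13.099 ✓
All samples match this transformation.

(b) M²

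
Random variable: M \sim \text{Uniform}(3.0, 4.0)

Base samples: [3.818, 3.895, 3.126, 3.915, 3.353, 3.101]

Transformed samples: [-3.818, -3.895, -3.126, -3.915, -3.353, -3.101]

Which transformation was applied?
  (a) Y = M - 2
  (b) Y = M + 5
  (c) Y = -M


Checking option (c) Y = -M:
  M = 3.818 -> Y = -3.818 ✓
  M = 3.895 -> Y = -3.895 ✓
  M = 3.126 -> Y = -3.126 ✓
All samples match this transformation.

(c) -M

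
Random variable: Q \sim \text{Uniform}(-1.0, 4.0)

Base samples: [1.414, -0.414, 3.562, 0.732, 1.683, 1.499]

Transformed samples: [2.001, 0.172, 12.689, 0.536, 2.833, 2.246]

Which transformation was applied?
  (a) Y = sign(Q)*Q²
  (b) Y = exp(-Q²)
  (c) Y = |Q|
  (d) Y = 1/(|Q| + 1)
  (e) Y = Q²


Checking option (e) Y = Q²:
  Q = 1.414 -> Y = 2.001 ✓
  Q = -0.414 -> Y = 0.172 ✓
  Q = 3.562 -> Y = 12.689 ✓
All samples match this transformation.

(e) Q²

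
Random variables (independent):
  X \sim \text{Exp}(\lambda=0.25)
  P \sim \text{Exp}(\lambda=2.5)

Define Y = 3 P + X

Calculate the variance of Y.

For independent RVs: Var(aX + bY) = a²Var(X) + b²Var(Y)
Var(X) = 16
Var(P) = 0.16
Var(Y) = 1²*16 + 3²*0.16
= 1*16 + 9*0.16 = 17.44

17.44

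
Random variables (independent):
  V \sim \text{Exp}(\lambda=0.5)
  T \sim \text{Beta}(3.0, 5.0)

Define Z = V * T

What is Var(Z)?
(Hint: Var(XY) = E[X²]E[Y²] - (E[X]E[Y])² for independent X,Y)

Var(XY) = E[X²]E[Y²] - (E[X]E[Y])²
E[V] = 2, Var(V) = 4
E[T] = 0.375, Var(T) = 0.026041667
E[V²] = 4 + 2² = 8
E[T²] = 0.026041667 + 0.375² = 0.16666667
Var(Z) = 8*0.16666667 - (2*0.375)²
= 1.3333333 - 0.5625 = 0.77083333

0.77083333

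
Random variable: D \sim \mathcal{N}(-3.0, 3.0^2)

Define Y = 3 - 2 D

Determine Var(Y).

For Y = aD + b: Var(Y) = a² * Var(D)
Var(D) = 3.0^2 = 9
Var(Y) = (-2)² * 9 = 4 * 9 = 36

36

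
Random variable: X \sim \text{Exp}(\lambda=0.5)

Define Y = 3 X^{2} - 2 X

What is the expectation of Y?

E[Y] = 3*E[X²] - 2*E[X]
E[X] = 2
E[X²] = Var(X) + (E[X])² = 4 + 4 = 8
E[Y] = 3*8 - 2*2 = 20

20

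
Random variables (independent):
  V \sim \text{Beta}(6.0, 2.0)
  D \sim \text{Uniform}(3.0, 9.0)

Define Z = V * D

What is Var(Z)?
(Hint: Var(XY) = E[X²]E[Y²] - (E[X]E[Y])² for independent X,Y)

Var(XY) = E[X²]E[Y²] - (E[X]E[Y])²
E[V] = 0.75, Var(V) = 0.020833333
E[D] = 6, Var(D) = 3
E[V²] = 0.020833333 + 0.75² = 0.58333333
E[D²] = 3 + 6² = 39
Var(Z) = 0.58333333*39 - (0.75*6)²
= 22.75 - 20.25 = 2.5

2.5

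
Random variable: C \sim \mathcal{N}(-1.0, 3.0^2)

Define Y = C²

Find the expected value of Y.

E[C²] = Var(C) + (E[C])² = 9 + 1 = 10

10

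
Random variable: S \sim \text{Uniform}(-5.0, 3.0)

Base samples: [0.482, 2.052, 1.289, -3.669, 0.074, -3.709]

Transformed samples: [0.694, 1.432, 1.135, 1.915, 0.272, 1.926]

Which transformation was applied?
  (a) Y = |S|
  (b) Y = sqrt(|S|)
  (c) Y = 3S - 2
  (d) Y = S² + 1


Checking option (b) Y = sqrt(|S|):
  S = 0.482 -> Y = 0.694 ✓
  S = 2.052 -> Y = 1.432 ✓
  S = 1.289 -> Y = 1.135 ✓
All samples match this transformation.

(b) sqrt(|S|)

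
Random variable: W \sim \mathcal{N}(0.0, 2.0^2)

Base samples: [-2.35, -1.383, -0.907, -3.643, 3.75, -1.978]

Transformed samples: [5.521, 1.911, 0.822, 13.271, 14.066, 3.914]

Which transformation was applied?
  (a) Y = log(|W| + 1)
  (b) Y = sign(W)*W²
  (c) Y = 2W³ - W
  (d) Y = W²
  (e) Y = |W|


Checking option (d) Y = W²:
  W = -2.35 -> Y = 5.521 ✓
  W = -1.383 -> Y = 1.911 ✓
  W = -0.907 -> Y = 0.822 ✓
All samples match this transformation.

(d) W²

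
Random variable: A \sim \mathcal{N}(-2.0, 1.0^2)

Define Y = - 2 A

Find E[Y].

For Y = -2A:
E[Y] = -2 * E[A]
E[A] = -2.0 = -2
E[Y] = -2 * (-2) = 4

4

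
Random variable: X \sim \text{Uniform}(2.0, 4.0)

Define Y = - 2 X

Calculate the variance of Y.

For Y = aX + b: Var(Y) = a² * Var(X)
Var(X) = (4 - 2)^2/12 = 0.33333333
Var(Y) = (-2)² * 0.33333333 = 4 * 0.33333333 = 1.3333333

1.3333333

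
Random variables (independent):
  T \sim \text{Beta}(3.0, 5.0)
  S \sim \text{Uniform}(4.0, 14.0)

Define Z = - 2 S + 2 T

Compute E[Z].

E[Z] = 2*E[T] - 2*E[S]
E[T] = 0.375
E[S] = 9
E[Z] = 2*0.375 - 2*9 = -17.25

-17.25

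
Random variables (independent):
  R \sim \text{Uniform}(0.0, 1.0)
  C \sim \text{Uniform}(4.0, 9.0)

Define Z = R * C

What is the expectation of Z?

For independent RVs: E[XY] = E[X]*E[Y]
E[R] = 0.5
E[C] = 6.5
E[Z] = 0.5 * 6.5 = 3.25

3.25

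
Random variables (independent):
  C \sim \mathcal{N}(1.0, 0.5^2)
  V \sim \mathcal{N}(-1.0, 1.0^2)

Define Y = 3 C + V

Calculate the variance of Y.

For independent RVs: Var(aX + bY) = a²Var(X) + b²Var(Y)
Var(C) = 0.25
Var(V) = 1
Var(Y) = 3²*0.25 + 1²*1
= 9*0.25 + 1*1 = 3.25

3.25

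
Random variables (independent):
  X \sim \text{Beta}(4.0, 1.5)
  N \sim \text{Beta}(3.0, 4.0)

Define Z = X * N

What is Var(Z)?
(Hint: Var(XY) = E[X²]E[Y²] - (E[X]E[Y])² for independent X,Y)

Var(XY) = E[X²]E[Y²] - (E[X]E[Y])²
E[X] = 0.72727273, Var(X) = 0.03051494
E[N] = 0.42857143, Var(N) = 0.030612245
E[X²] = 0.03051494 + 0.72727273² = 0.55944056
E[N²] = 0.030612245 + 0.42857143² = 0.21428571
Var(Z) = 0.55944056*0.21428571 - (0.72727273*0.42857143)²
= 0.11988012 - 0.097149604 = 0.022730516

0.022730516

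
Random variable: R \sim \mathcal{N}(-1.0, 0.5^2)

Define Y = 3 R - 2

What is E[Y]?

For Y = 3R - 2:
E[Y] = 3 * E[R] - 2
E[R] = -1.0 = -1
E[Y] = 3 * (-1) - 2 = -5

-5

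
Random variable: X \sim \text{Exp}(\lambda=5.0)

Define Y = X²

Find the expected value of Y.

Using E[X²] = Var(X) + (E[X])²:
E[X] = 0.2
Var(X) = 1/5.0^2 = 0.04
E[X²] = 0.04 + 0.2² = 0.04 + 0.04 = 0.08

0.08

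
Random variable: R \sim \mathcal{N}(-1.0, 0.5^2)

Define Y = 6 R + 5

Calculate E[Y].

For Y = 6R + 5:
E[Y] = 6 * E[R] + 5
E[R] = -1.0 = -1
E[Y] = 6 * (-1) + 5 = -1

-1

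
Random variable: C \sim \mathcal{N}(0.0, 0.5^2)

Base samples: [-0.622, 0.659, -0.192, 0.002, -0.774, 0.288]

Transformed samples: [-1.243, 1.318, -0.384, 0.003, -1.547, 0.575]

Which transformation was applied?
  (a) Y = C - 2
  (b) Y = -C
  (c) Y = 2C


Checking option (c) Y = 2C:
  C = -0.622 -> Y = -1.243 ✓
  C = 0.659 -> Y = 1.318 ✓
  C = -0.192 -> Y = -0.384 ✓
All samples match this transformation.

(c) 2C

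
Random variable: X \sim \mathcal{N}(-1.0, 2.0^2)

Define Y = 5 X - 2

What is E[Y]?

For Y = 5X - 2:
E[Y] = 5 * E[X] - 2
E[X] = -1.0 = -1
E[Y] = 5 * (-1) - 2 = -7

-7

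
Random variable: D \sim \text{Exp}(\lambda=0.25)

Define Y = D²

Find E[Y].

E[D²] = Var(D) + (E[D])² = 16 + 16 = 32

32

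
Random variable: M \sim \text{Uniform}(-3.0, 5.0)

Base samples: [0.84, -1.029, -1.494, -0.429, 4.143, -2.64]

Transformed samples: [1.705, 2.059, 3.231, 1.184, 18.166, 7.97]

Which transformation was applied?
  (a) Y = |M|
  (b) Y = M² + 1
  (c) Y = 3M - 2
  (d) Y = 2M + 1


Checking option (b) Y = M² + 1:
  M = 0.84 -> Y = 1.705 ✓
  M = -1.029 -> Y = 2.059 ✓
  M = -1.494 -> Y = 3.231 ✓
All samples match this transformation.

(b) M² + 1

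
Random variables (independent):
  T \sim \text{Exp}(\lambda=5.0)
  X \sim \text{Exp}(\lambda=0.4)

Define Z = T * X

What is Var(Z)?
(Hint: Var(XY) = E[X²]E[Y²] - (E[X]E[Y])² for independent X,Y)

Var(XY) = E[X²]E[Y²] - (E[X]E[Y])²
E[T] = 0.2, Var(T) = 0.04
E[X] = 2.5, Var(X) = 6.25
E[T²] = 0.04 + 0.2² = 0.08
E[X²] = 6.25 + 2.5² = 12.5
Var(Z) = 0.08*12.5 - (0.2*2.5)²
= 1 - 0.25 = 0.75

0.75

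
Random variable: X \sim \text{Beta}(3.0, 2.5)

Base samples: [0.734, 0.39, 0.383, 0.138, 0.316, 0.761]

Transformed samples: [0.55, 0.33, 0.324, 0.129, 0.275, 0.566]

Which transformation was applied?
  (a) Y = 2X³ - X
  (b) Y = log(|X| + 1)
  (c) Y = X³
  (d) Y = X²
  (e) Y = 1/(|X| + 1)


Checking option (b) Y = log(|X| + 1):
  X = 0.734 -> Y = 0.55 ✓
  X = 0.39 -> Y = 0.33 ✓
  X = 0.383 -> Y = 0.324 ✓
All samples match this transformation.

(b) log(|X| + 1)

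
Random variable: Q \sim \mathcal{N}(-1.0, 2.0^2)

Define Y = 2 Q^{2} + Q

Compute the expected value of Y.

E[Y] = 2*E[Q²] + 1*E[Q]
E[Q] = -1
E[Q²] = Var(Q) + (E[Q])² = 4 + 1 = 5
E[Y] = 2*5 + 1*(-1) = 9

9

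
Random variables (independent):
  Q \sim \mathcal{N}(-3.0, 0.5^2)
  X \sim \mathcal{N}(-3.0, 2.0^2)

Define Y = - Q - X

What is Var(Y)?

For independent RVs: Var(aX + bY) = a²Var(X) + b²Var(Y)
Var(Q) = 0.25
Var(X) = 4
Var(Y) = (-1)²*0.25 + (-1)²*4
= 1*0.25 + 1*4 = 4.25

4.25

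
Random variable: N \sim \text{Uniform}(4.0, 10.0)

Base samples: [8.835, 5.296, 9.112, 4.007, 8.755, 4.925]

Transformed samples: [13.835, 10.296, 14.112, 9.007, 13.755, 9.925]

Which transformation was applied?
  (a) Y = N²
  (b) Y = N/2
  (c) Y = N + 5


Checking option (c) Y = N + 5:
  N = 8.835 -> Y = 13.835 ✓
  N = 5.296 -> Y = 10.296 ✓
  N = 9.112 -> Y = 14.112 ✓
All samples match this transformation.

(c) N + 5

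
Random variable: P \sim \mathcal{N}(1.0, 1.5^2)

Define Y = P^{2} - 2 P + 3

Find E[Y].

E[Y] = 1*E[P²] - 2*E[P] + 3
E[P] = 1
E[P²] = Var(P) + (E[P])² = 2.25 + 1 = 3.25
E[Y] = 1*3.25 - 2*1 + 3 = 4.25

4.25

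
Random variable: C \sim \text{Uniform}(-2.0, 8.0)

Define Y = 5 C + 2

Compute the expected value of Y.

For Y = 5C + 2:
E[Y] = 5 * E[C] + 2
E[C] = (-2 + 8)/2 = 3
E[Y] = 5 * 3 + 2 = 17

17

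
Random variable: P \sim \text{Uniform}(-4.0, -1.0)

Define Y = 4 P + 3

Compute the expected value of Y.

For Y = 4P + 3:
E[Y] = 4 * E[P] + 3
E[P] = (-4 - 1)/2 = -2.5
E[Y] = 4 * (-2.5) + 3 = -7

-7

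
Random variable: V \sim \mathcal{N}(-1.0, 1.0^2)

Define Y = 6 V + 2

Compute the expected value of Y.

For Y = 6V + 2:
E[Y] = 6 * E[V] + 2
E[V] = -1.0 = -1
E[Y] = 6 * (-1) + 2 = -4

-4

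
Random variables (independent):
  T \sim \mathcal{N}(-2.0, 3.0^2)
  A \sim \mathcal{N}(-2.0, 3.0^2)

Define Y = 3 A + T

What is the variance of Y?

For independent RVs: Var(aX + bY) = a²Var(X) + b²Var(Y)
Var(T) = 9
Var(A) = 9
Var(Y) = 1²*9 + 3²*9
= 1*9 + 9*9 = 90

90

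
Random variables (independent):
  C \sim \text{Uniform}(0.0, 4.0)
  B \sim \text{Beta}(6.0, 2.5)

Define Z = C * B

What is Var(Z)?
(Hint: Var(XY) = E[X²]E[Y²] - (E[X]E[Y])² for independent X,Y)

Var(XY) = E[X²]E[Y²] - (E[X]E[Y])²
E[C] = 2, Var(C) = 1.3333333
E[B] = 0.70588235, Var(B) = 0.021853943
E[C²] = 1.3333333 + 2² = 5.3333333
E[B²] = 0.021853943 + 0.70588235² = 0.52012384
Var(Z) = 5.3333333*0.52012384 - (2*0.70588235)²
= 2.7739938 - 1.9930796 = 0.78091422

0.78091422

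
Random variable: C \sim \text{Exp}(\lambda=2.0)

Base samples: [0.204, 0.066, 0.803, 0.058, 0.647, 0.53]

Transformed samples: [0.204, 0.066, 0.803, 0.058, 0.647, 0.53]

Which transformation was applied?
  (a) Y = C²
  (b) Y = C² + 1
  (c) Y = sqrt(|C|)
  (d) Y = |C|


Checking option (d) Y = |C|:
  C = 0.204 -> Y = 0.204 ✓
  C = 0.066 -> Y = 0.066 ✓
  C = 0.803 -> Y = 0.803 ✓
All samples match this transformation.

(d) |C|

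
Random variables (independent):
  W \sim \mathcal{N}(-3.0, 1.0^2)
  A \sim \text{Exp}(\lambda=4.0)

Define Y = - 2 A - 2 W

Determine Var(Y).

For independent RVs: Var(aX + bY) = a²Var(X) + b²Var(Y)
Var(W) = 1
Var(A) = 0.0625
Var(Y) = (-2)²*1 + (-2)²*0.0625
= 4*1 + 4*0.0625 = 4.25

4.25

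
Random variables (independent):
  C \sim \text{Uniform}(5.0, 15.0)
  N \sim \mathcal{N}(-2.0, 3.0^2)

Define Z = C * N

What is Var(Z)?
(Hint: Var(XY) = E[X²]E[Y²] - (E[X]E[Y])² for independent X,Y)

Var(XY) = E[X²]E[Y²] - (E[X]E[Y])²
E[C] = 10, Var(C) = 8.3333333
E[N] = -2, Var(N) = 9
E[C²] = 8.3333333 + 10² = 108.33333
E[N²] = 9 + (-2)² = 13
Var(Z) = 108.33333*13 - (10*(-2))²
= 1408.3333 - 400 = 1008.3333

1008.3333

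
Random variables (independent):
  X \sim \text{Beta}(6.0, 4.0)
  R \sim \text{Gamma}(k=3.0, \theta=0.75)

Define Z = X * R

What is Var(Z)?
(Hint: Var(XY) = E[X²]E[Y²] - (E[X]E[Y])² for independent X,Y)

Var(XY) = E[X²]E[Y²] - (E[X]E[Y])²
E[X] = 0.6, Var(X) = 0.021818182
E[R] = 2.25, Var(R) = 1.6875
E[X²] = 0.021818182 + 0.6² = 0.38181818
E[R²] = 1.6875 + 2.25² = 6.75
Var(Z) = 0.38181818*6.75 - (0.6*2.25)²
= 2.5772727 - 1.8225 = 0.75477273

0.75477273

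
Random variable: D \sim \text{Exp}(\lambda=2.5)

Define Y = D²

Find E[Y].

Using E[X²] = Var(X) + (E[X])²:
E[D] = 0.4
Var(D) = 1/2.5^2 = 0.16
E[D²] = 0.16 + 0.4² = 0.16 + 0.16 = 0.32

0.32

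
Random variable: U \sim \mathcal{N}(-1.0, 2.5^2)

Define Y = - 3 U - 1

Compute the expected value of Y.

For Y = -3U - 1:
E[Y] = -3 * E[U] - 1
E[U] = -1.0 = -1
E[Y] = -3 * (-1) - 1 = 2

2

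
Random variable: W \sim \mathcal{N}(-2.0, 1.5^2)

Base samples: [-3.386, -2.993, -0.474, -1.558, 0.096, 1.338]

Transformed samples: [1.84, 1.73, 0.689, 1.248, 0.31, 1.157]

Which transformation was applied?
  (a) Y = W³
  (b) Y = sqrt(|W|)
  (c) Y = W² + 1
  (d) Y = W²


Checking option (b) Y = sqrt(|W|):
  W = -3.386 -> Y = 1.84 ✓
  W = -2.993 -> Y = 1.73 ✓
  W = -0.474 -> Y = 0.689 ✓
All samples match this transformation.

(b) sqrt(|W|)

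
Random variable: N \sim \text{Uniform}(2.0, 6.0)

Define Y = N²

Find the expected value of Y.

Using E[X²] = Var(X) + (E[X])²:
E[N] = 4
Var(N) = (6 - 2)^2/12 = 1.3333333
E[N²] = 1.3333333 + 4² = 1.3333333 + 16 = 17.333333

17.333333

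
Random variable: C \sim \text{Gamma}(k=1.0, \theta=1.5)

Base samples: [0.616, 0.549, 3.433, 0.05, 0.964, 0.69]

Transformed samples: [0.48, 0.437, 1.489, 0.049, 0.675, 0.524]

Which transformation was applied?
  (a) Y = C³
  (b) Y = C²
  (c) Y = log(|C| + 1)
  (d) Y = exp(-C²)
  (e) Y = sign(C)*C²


Checking option (c) Y = log(|C| + 1):
  C = 0.616 -> Y = 0.48 ✓
  C = 0.549 -> Y = 0.437 ✓
  C = 3.433 -> Y = 1.489 ✓
All samples match this transformation.

(c) log(|C| + 1)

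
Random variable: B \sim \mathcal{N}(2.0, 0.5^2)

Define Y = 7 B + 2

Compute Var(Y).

For Y = aB + b: Var(Y) = a² * Var(B)
Var(B) = 0.5^2 = 0.25
Var(Y) = 7² * 0.25 = 49 * 0.25 = 12.25

12.25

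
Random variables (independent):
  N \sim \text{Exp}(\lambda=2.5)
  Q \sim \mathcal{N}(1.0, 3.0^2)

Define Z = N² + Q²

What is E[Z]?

E[Z] = E[N²] + E[Q²]
E[N²] = Var(N) + E[N]² = 0.16 + 0.16 = 0.32
E[Q²] = Var(Q) + E[Q]² = 9 + 1 = 10
E[Z] = 0.32 + 10 = 10.32

10.32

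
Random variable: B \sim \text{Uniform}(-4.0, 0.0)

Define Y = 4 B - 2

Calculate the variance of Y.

For Y = aB + b: Var(Y) = a² * Var(B)
Var(B) = (0 + 4)^2/12 = 1.3333333
Var(Y) = 4² * 1.3333333 = 16 * 1.3333333 = 21.333333

21.333333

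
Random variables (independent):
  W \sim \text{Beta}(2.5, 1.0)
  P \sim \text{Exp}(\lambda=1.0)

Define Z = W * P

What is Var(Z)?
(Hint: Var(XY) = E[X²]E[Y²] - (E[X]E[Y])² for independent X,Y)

Var(XY) = E[X²]E[Y²] - (E[X]E[Y])²
E[W] = 0.71428571, Var(W) = 0.045351474
E[P] = 1, Var(P) = 1
E[W²] = 0.045351474 + 0.71428571² = 0.55555556
E[P²] = 1 + 1² = 2
Var(Z) = 0.55555556*2 - (0.71428571*1)²
= 1.1111111 - 0.51020408 = 0.60090703

0.60090703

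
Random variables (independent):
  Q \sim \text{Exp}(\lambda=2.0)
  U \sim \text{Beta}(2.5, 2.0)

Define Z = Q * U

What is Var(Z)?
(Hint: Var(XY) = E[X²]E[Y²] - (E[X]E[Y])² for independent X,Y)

Var(XY) = E[X²]E[Y²] - (E[X]E[Y])²
E[Q] = 0.5, Var(Q) = 0.25
E[U] = 0.55555556, Var(U) = 0.044893378
E[Q²] = 0.25 + 0.5² = 0.5
E[U²] = 0.044893378 + 0.55555556² = 0.35353535
Var(Z) = 0.5*0.35353535 - (0.5*0.55555556)²
= 0.17676768 - 0.077160494 = 0.099607183

0.099607183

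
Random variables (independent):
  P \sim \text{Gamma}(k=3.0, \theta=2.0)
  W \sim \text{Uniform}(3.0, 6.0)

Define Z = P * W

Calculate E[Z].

For independent RVs: E[XY] = E[X]*E[Y]
E[P] = 6
E[W] = 4.5
E[Z] = 6 * 4.5 = 27

27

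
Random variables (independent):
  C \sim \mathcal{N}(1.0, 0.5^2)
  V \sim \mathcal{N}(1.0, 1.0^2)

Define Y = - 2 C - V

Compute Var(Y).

For independent RVs: Var(aX + bY) = a²Var(X) + b²Var(Y)
Var(C) = 0.25
Var(V) = 1
Var(Y) = (-2)²*0.25 + (-1)²*1
= 4*0.25 + 1*1 = 2

2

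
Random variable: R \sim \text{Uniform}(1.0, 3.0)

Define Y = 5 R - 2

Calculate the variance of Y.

For Y = aR + b: Var(Y) = a² * Var(R)
Var(R) = (3 - 1)^2/12 = 0.33333333
Var(Y) = 5² * 0.33333333 = 25 * 0.33333333 = 8.3333333

8.3333333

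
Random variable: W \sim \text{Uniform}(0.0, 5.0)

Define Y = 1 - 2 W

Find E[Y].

For Y = -2W + 1:
E[Y] = -2 * E[W] + 1
E[W] = (0 + 5)/2 = 2.5
E[Y] = -2 * 2.5 + 1 = -4

-4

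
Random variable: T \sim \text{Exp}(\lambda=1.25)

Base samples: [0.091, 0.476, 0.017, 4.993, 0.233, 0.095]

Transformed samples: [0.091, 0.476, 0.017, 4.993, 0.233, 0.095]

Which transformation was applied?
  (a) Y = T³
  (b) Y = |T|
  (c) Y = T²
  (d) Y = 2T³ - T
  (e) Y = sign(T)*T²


Checking option (b) Y = |T|:
  T = 0.091 -> Y = 0.091 ✓
  T = 0.476 -> Y = 0.476 ✓
  T = 0.017 -> Y = 0.017 ✓
All samples match this transformation.

(b) |T|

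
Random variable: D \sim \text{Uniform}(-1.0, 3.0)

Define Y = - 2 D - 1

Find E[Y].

For Y = -2D - 1:
E[Y] = -2 * E[D] - 1
E[D] = (-1 + 3)/2 = 1
E[Y] = -2 * 1 - 1 = -3

-3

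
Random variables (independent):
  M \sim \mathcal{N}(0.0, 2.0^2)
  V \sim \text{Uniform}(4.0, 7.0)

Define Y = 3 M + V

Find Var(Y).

For independent RVs: Var(aX + bY) = a²Var(X) + b²Var(Y)
Var(M) = 4
Var(V) = 0.75
Var(Y) = 3²*4 + 1²*0.75
= 9*4 + 1*0.75 = 36.75

36.75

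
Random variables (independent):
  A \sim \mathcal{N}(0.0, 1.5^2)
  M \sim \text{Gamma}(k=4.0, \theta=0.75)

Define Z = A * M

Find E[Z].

For independent RVs: E[XY] = E[X]*E[Y]
E[A] = 0
E[M] = 3
E[Z] = 0 * 3 = 0

0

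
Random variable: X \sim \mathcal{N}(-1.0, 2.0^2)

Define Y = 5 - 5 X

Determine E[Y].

For Y = -5X + 5:
E[Y] = -5 * E[X] + 5
E[X] = -1.0 = -1
E[Y] = -5 * (-1) + 5 = 10

10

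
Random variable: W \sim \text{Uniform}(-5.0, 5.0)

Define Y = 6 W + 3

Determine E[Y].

For Y = 6W + 3:
E[Y] = 6 * E[W] + 3
E[W] = (-5 + 5)/2 = 0
E[Y] = 6 * 0 + 3 = 3

3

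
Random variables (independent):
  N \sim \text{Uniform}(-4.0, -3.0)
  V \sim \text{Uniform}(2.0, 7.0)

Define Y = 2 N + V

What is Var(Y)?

For independent RVs: Var(aX + bY) = a²Var(X) + b²Var(Y)
Var(N) = 0.083333333
Var(V) = 2.0833333
Var(Y) = 2²*0.083333333 + 1²*2.0833333
= 4*0.083333333 + 1*2.0833333 = 2.4166667

2.4166667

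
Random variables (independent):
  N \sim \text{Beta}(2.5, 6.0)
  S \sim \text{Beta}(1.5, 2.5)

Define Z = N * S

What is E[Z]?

For independent RVs: E[XY] = E[X]*E[Y]
E[N] = 0.29411765
E[S] = 0.375
E[Z] = 0.29411765 * 0.375 = 0.11029412

0.11029412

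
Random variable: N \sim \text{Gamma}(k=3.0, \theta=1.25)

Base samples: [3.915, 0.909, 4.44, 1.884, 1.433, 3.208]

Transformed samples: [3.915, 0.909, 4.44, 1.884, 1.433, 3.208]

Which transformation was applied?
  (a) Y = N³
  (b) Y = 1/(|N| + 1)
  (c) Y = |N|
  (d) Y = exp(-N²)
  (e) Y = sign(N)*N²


Checking option (c) Y = |N|:
  N = 3.915 -> Y = 3.915 ✓
  N = 0.909 -> Y = 0.909 ✓
  N = 4.44 -> Y = 4.44 ✓
All samples match this transformation.

(c) |N|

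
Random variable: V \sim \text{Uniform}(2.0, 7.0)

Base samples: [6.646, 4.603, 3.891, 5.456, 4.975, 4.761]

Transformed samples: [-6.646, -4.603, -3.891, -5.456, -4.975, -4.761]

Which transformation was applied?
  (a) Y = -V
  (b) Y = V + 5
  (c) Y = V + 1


Checking option (a) Y = -V:
  V = 6.646 -> Y = -6.646 ✓
  V = 4.603 -> Y = -4.603 ✓
  V = 3.891 -> Y = -3.891 ✓
All samples match this transformation.

(a) -V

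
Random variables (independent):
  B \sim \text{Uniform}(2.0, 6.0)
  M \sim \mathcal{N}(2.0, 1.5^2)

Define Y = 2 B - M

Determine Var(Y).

For independent RVs: Var(aX + bY) = a²Var(X) + b²Var(Y)
Var(B) = 1.3333333
Var(M) = 2.25
Var(Y) = 2²*1.3333333 + (-1)²*2.25
= 4*1.3333333 + 1*2.25 = 7.5833333

7.5833333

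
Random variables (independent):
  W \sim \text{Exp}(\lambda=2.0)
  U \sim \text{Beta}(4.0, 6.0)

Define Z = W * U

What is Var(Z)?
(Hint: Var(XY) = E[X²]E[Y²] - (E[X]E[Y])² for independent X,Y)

Var(XY) = E[X²]E[Y²] - (E[X]E[Y])²
E[W] = 0.5, Var(W) = 0.25
E[U] = 0.4, Var(U) = 0.021818182
E[W²] = 0.25 + 0.5² = 0.5
E[U²] = 0.021818182 + 0.4² = 0.18181818
Var(Z) = 0.5*0.18181818 - (0.5*0.4)²
= 0.090909091 - 0.04 = 0.050909091

0.050909091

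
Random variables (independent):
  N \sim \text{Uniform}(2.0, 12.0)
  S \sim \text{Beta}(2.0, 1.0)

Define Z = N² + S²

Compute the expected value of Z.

E[Z] = E[N²] + E[S²]
E[N²] = Var(N) + E[N]² = 8.3333333 + 49 = 57.333333
E[S²] = Var(S) + E[S]² = 0.055555556 + 0.44444444 = 0.5
E[Z] = 57.333333 + 0.5 = 57.833333

57.833333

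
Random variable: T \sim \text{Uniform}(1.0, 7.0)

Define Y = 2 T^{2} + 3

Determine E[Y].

E[Y] = 2*E[T²] + 3
E[T] = 4
E[T²] = Var(T) + (E[T])² = 3 + 16 = 19
E[Y] = 2*19 + 3 = 41

41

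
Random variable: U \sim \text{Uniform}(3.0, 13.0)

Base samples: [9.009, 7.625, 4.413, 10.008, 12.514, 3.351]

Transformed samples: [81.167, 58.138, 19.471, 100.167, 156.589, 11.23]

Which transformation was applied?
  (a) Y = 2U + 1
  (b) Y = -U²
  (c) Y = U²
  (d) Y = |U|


Checking option (c) Y = U²:
  U = 9.009 -> Y = 81.167 ✓
  U = 7.625 -> Y = 58.138 ✓
  U = 4.413 -> Y = 19.471 ✓
All samples match this transformation.

(c) U²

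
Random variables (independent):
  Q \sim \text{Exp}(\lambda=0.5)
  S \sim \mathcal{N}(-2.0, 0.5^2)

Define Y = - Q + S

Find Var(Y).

For independent RVs: Var(aX + bY) = a²Var(X) + b²Var(Y)
Var(Q) = 4
Var(S) = 0.25
Var(Y) = (-1)²*4 + 1²*0.25
= 1*4 + 1*0.25 = 4.25

4.25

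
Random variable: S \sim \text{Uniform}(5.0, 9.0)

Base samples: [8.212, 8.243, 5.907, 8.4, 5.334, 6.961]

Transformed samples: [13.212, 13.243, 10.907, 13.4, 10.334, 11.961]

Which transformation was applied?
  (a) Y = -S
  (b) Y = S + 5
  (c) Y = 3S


Checking option (b) Y = S + 5:
  S = 8.212 -> Y = 13.212 ✓
  S = 8.243 -> Y = 13.243 ✓
  S = 5.907 -> Y = 10.907 ✓
All samples match this transformation.

(b) S + 5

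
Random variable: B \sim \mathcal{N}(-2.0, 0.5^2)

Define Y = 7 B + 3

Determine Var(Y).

For Y = aB + b: Var(Y) = a² * Var(B)
Var(B) = 0.5^2 = 0.25
Var(Y) = 7² * 0.25 = 49 * 0.25 = 12.25

12.25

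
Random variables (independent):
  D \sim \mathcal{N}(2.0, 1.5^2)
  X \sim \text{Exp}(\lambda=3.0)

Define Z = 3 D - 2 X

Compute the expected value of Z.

E[Z] = 3*E[D] - 2*E[X]
E[D] = 2
E[X] = 0.33333333
E[Z] = 3*2 - 2*0.33333333 = 5.3333333

5.3333333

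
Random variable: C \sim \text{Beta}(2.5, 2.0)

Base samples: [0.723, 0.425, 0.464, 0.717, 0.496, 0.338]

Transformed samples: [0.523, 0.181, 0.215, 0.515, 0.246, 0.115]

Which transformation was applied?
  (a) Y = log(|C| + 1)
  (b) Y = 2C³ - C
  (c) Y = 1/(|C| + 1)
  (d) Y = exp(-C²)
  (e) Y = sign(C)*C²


Checking option (e) Y = sign(C)*C²:
  C = 0.723 -> Y = 0.523 ✓
  C = 0.425 -> Y = 0.181 ✓
  C = 0.464 -> Y = 0.215 ✓
All samples match this transformation.

(e) sign(C)*C²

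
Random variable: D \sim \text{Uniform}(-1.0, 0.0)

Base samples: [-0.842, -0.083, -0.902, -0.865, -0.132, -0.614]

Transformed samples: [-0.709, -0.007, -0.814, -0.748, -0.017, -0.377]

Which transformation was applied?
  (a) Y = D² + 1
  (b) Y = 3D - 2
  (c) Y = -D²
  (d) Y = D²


Checking option (c) Y = -D²:
  D = -0.842 -> Y = -0.709 ✓
  D = -0.083 -> Y = -0.007 ✓
  D = -0.902 -> Y = -0.814 ✓
All samples match this transformation.

(c) -D²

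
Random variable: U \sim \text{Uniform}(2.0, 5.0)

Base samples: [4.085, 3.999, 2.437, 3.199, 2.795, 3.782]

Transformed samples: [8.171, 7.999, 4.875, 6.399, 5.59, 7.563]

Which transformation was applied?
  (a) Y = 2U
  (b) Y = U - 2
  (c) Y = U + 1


Checking option (a) Y = 2U:
  U = 4.085 -> Y = 8.171 ✓
  U = 3.999 -> Y = 7.999 ✓
  U = 2.437 -> Y = 4.875 ✓
All samples match this transformation.

(a) 2U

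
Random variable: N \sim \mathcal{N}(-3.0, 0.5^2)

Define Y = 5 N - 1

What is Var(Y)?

For Y = aN + b: Var(Y) = a² * Var(N)
Var(N) = 0.5^2 = 0.25
Var(Y) = 5² * 0.25 = 25 * 0.25 = 6.25

6.25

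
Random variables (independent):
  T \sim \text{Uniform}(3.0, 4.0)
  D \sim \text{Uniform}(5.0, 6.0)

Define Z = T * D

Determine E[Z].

For independent RVs: E[XY] = E[X]*E[Y]
E[T] = 3.5
E[D] = 5.5
E[Z] = 3.5 * 5.5 = 19.25

19.25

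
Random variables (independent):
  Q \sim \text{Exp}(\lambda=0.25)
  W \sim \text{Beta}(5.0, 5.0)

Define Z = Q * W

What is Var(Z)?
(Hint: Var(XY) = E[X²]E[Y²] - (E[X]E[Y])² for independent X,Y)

Var(XY) = E[X²]E[Y²] - (E[X]E[Y])²
E[Q] = 4, Var(Q) = 16
E[W] = 0.5, Var(W) = 0.022727273
E[Q²] = 16 + 4² = 32
E[W²] = 0.022727273 + 0.5² = 0.27272727
Var(Z) = 32*0.27272727 - (4*0.5)²
= 8.7272727 - 4 = 4.7272727

4.7272727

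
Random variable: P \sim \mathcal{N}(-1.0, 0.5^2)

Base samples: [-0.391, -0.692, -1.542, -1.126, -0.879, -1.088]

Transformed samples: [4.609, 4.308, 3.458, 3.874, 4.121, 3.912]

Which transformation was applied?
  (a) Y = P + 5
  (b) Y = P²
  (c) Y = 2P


Checking option (a) Y = P + 5:
  P = -0.391 -> Y = 4.609 ✓
  P = -0.692 -> Y = 4.308 ✓
  P = -1.542 -> Y = 3.458 ✓
All samples match this transformation.

(a) P + 5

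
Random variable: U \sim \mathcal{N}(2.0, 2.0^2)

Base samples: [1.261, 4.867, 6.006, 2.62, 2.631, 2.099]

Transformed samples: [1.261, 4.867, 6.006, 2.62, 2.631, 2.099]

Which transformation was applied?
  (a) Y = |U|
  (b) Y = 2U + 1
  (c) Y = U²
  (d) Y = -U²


Checking option (a) Y = |U|:
  U = 1.261 -> Y = 1.261 ✓
  U = 4.867 -> Y = 4.867 ✓
  U = 6.006 -> Y = 6.006 ✓
All samples match this transformation.

(a) |U|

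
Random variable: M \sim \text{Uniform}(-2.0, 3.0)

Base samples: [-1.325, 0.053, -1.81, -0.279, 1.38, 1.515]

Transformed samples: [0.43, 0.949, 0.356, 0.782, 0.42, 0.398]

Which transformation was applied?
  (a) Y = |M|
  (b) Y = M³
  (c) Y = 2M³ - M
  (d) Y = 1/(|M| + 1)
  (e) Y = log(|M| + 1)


Checking option (d) Y = 1/(|M| + 1):
  M = -1.325 -> Y = 0.43 ✓
  M = 0.053 -> Y = 0.949 ✓
  M = -1.81 -> Y = 0.356 ✓
All samples match this transformation.

(d) 1/(|M| + 1)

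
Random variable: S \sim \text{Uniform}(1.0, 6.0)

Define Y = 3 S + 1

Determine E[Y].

For Y = 3S + 1:
E[Y] = 3 * E[S] + 1
E[S] = (1 + 6)/2 = 3.5
E[Y] = 3 * 3.5 + 1 = 11.5

11.5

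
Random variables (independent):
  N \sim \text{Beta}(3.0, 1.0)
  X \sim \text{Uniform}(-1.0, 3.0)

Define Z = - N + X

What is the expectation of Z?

E[Z] = -1*E[N] + 1*E[X]
E[N] = 0.75
E[X] = 1
E[Z] = -1*0.75 + 1*1 = 0.25

0.25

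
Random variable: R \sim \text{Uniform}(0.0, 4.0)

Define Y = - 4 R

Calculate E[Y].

For Y = -4R:
E[Y] = -4 * E[R]
E[R] = (0 + 4)/2 = 2
E[Y] = -4 * 2 = -8

-8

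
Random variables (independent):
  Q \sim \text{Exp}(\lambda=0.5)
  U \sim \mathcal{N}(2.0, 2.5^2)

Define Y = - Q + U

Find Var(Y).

For independent RVs: Var(aX + bY) = a²Var(X) + b²Var(Y)
Var(Q) = 4
Var(U) = 6.25
Var(Y) = (-1)²*4 + 1²*6.25
= 1*4 + 1*6.25 = 10.25

10.25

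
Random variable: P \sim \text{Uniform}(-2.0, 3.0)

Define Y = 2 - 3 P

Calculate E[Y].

For Y = -3P + 2:
E[Y] = -3 * E[P] + 2
E[P] = (-2 + 3)/2 = 0.5
E[Y] = -3 * 0.5 + 2 = 0.5

0.5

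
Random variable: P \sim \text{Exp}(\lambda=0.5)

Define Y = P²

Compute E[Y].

Using E[X²] = Var(X) + (E[X])²:
E[P] = 2
Var(P) = 1/0.5^2 = 4
E[P²] = 4 + 2² = 4 + 4 = 8

8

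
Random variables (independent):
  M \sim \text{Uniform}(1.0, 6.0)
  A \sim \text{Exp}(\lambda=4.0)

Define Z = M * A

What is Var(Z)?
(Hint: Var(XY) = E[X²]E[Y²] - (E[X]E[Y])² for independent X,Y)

Var(XY) = E[X²]E[Y²] - (E[X]E[Y])²
E[M] = 3.5, Var(M) = 2.0833333
E[A] = 0.25, Var(A) = 0.0625
E[M²] = 2.0833333 + 3.5² = 14.333333
E[A²] = 0.0625 + 0.25² = 0.125
Var(Z) = 14.333333*0.125 - (3.5*0.25)²
= 1.7916667 - 0.765625 = 1.0260417

1.0260417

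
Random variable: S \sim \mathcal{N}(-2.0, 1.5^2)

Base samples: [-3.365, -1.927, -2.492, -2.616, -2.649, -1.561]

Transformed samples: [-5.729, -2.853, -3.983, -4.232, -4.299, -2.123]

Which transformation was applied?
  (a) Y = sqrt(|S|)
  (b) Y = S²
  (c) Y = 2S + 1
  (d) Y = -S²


Checking option (c) Y = 2S + 1:
  S = -3.365 -> Y = -5.729 ✓
  S = -1.927 -> Y = -2.853 ✓
  S = -2.492 -> Y = -3.983 ✓
All samples match this transformation.

(c) 2S + 1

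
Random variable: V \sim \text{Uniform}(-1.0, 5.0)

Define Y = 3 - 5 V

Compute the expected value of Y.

For Y = -5V + 3:
E[Y] = -5 * E[V] + 3
E[V] = (-1 + 5)/2 = 2
E[Y] = -5 * 2 + 3 = -7

-7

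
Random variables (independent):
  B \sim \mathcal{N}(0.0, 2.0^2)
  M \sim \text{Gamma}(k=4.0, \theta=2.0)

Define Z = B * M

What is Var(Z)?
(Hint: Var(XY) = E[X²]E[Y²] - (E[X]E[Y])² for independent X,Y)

Var(XY) = E[X²]E[Y²] - (E[X]E[Y])²
E[B] = 0, Var(B) = 4
E[M] = 8, Var(M) = 16
E[B²] = 4 + 0² = 4
E[M²] = 16 + 8² = 80
Var(Z) = 4*80 - (0*8)²
= 320 - 0 = 320

320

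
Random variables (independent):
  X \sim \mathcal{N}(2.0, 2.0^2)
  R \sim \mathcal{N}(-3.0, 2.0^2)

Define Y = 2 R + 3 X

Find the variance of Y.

For independent RVs: Var(aX + bY) = a²Var(X) + b²Var(Y)
Var(X) = 4
Var(R) = 4
Var(Y) = 3²*4 + 2²*4
= 9*4 + 4*4 = 52

52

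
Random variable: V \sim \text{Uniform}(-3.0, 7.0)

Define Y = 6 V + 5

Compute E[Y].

For Y = 6V + 5:
E[Y] = 6 * E[V] + 5
E[V] = (-3 + 7)/2 = 2
E[Y] = 6 * 2 + 5 = 17

17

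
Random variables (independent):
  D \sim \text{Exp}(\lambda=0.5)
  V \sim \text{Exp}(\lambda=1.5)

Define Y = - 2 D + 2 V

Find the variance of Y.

For independent RVs: Var(aX + bY) = a²Var(X) + b²Var(Y)
Var(D) = 4
Var(V) = 0.44444444
Var(Y) = (-2)²*4 + 2²*0.44444444
= 4*4 + 4*0.44444444 = 17.777778

17.777778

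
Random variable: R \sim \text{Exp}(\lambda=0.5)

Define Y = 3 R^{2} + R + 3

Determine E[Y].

E[Y] = 3*E[R²] + 1*E[R] + 3
E[R] = 2
E[R²] = Var(R) + (E[R])² = 4 + 4 = 8
E[Y] = 3*8 + 1*2 + 3 = 29

29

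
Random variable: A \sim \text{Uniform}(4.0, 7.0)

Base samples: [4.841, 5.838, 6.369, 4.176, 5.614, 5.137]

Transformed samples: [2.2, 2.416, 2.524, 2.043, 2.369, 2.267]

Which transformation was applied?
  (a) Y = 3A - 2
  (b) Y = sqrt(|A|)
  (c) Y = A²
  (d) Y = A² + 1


Checking option (b) Y = sqrt(|A|):
  A = 4.841 -> Y = 2.2 ✓
  A = 5.838 -> Y = 2.416 ✓
  A = 6.369 -> Y = 2.524 ✓
All samples match this transformation.

(b) sqrt(|A|)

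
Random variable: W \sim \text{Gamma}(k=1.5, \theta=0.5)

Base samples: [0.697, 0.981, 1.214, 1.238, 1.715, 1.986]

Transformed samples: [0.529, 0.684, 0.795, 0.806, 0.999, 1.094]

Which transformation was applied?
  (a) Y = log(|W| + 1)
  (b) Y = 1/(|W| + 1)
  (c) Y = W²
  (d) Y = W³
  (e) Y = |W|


Checking option (a) Y = log(|W| + 1):
  W = 0.697 -> Y = 0.529 ✓
  W = 0.981 -> Y = 0.684 ✓
  W = 1.214 -> Y = 0.795 ✓
All samples match this transformation.

(a) log(|W| + 1)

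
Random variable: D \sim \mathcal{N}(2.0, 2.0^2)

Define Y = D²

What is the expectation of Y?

E[D²] = Var(D) + (E[D])² = 4 + 4 = 8

8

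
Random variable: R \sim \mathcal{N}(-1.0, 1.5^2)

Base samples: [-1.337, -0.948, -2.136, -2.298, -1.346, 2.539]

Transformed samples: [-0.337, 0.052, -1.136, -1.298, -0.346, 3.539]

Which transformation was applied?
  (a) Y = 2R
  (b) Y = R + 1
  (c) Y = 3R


Checking option (b) Y = R + 1:
  R = -1.337 -> Y = -0.337 ✓
  R = -0.948 -> Y = 0.052 ✓
  R = -2.136 -> Y = -1.136 ✓
All samples match this transformation.

(b) R + 1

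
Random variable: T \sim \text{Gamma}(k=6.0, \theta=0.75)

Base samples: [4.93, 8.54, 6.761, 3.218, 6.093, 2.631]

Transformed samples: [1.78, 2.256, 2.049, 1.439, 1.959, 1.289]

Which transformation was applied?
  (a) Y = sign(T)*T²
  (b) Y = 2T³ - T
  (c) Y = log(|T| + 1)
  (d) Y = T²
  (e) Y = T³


Checking option (c) Y = log(|T| + 1):
  T = 4.93 -> Y = 1.78 ✓
  T = 8.54 -> Y = 2.256 ✓
  T = 6.761 -> Y = 2.049 ✓
All samples match this transformation.

(c) log(|T| + 1)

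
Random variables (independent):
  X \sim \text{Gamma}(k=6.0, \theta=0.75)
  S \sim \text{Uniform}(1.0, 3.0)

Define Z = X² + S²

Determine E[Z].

E[Z] = E[X²] + E[S²]
E[X²] = Var(X) + E[X]² = 3.375 + 20.25 = 23.625
E[S²] = Var(S) + E[S]² = 0.33333333 + 4 = 4.3333333
E[Z] = 23.625 + 4.3333333 = 27.958333

27.958333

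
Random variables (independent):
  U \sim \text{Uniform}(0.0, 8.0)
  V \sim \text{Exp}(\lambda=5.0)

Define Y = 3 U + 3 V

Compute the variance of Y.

For independent RVs: Var(aX + bY) = a²Var(X) + b²Var(Y)
Var(U) = 5.3333333
Var(V) = 0.04
Var(Y) = 3²*5.3333333 + 3²*0.04
= 9*5.3333333 + 9*0.04 = 48.36

48.36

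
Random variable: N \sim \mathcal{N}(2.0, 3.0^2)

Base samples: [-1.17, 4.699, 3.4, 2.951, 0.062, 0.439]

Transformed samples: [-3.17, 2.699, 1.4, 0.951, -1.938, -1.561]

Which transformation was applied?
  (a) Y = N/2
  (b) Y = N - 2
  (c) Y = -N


Checking option (b) Y = N - 2:
  N = -1.17 -> Y = -3.17 ✓
  N = 4.699 -> Y = 2.699 ✓
  N = 3.4 -> Y = 1.4 ✓
All samples match this transformation.

(b) N - 2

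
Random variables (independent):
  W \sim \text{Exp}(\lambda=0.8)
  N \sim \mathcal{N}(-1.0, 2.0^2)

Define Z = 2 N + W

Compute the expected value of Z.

E[Z] = 1*E[W] + 2*E[N]
E[W] = 1.25
E[N] = -1
E[Z] = 1*1.25 + 2*(-1) = -0.75

-0.75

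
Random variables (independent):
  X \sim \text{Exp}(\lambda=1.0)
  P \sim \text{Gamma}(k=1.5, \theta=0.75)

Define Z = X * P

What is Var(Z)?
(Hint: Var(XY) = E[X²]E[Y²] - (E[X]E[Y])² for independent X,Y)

Var(XY) = E[X²]E[Y²] - (E[X]E[Y])²
E[X] = 1, Var(X) = 1
E[P] = 1.125, Var(P) = 0.84375
E[X²] = 1 + 1² = 2
E[P²] = 0.84375 + 1.125² = 2.109375
Var(Z) = 2*2.109375 - (1*1.125)²
= 4.21875 - 1.265625 = 2.953125

2.953125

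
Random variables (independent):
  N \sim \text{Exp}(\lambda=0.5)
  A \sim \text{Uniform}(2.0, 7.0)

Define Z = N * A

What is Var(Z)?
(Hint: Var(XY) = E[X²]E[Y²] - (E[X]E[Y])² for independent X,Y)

Var(XY) = E[X²]E[Y²] - (E[X]E[Y])²
E[N] = 2, Var(N) = 4
E[A] = 4.5, Var(A) = 2.0833333
E[N²] = 4 + 2² = 8
E[A²] = 2.0833333 + 4.5² = 22.333333
Var(Z) = 8*22.333333 - (2*4.5)²
= 178.66667 - 81 = 97.666667

97.666667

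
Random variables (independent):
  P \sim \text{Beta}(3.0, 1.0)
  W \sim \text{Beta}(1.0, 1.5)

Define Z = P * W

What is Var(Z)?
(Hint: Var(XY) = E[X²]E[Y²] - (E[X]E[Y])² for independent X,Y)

Var(XY) = E[X²]E[Y²] - (E[X]E[Y])²
E[P] = 0.75, Var(P) = 0.0375
E[W] = 0.4, Var(W) = 0.068571429
E[P²] = 0.0375 + 0.75² = 0.6
E[W²] = 0.068571429 + 0.4² = 0.22857143
Var(Z) = 0.6*0.22857143 - (0.75*0.4)²
= 0.13714286 - 0.09 = 0.047142857

0.047142857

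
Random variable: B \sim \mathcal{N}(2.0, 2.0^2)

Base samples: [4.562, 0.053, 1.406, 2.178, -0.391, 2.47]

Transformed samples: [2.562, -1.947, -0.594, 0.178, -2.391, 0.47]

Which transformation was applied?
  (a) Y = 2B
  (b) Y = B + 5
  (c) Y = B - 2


Checking option (c) Y = B - 2:
  B = 4.562 -> Y = 2.562 ✓
  B = 0.053 -> Y = -1.947 ✓
  B = 1.406 -> Y = -0.594 ✓
All samples match this transformation.

(c) B - 2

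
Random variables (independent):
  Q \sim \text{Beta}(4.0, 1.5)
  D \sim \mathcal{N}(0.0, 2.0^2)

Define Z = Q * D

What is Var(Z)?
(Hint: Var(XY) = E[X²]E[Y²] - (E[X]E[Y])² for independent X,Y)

Var(XY) = E[X²]E[Y²] - (E[X]E[Y])²
E[Q] = 0.72727273, Var(Q) = 0.03051494
E[D] = 0, Var(D) = 4
E[Q²] = 0.03051494 + 0.72727273² = 0.55944056
E[D²] = 4 + 0² = 4
Var(Z) = 0.55944056*4 - (0.72727273*0)²
= 2.2377622 - 0 = 2.2377622

2.2377622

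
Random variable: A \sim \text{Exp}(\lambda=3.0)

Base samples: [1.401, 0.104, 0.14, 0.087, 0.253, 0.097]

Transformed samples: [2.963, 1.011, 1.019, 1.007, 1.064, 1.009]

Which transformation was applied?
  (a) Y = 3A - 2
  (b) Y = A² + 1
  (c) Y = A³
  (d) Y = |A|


Checking option (b) Y = A² + 1:
  A = 1.401 -> Y = 2.963 ✓
  A = 0.104 -> Y = 1.011 ✓
  A = 0.14 -> Y = 1.019 ✓
All samples match this transformation.

(b) A² + 1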